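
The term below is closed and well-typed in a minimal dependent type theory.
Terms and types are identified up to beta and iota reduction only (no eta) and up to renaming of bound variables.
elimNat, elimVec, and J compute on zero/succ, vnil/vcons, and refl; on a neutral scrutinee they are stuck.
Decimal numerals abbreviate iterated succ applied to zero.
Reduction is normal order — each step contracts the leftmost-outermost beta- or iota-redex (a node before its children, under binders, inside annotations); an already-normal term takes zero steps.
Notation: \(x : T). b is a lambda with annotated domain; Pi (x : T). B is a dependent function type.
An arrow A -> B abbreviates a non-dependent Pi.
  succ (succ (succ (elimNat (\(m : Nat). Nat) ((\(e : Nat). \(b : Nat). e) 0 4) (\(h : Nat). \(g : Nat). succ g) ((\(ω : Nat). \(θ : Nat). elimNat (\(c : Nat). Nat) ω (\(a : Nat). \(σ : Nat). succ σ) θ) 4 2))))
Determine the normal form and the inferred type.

resulting normal form:
  9
type:
  Nat
observation: normalization takes exactly 30 steps under the normal-order strategy.


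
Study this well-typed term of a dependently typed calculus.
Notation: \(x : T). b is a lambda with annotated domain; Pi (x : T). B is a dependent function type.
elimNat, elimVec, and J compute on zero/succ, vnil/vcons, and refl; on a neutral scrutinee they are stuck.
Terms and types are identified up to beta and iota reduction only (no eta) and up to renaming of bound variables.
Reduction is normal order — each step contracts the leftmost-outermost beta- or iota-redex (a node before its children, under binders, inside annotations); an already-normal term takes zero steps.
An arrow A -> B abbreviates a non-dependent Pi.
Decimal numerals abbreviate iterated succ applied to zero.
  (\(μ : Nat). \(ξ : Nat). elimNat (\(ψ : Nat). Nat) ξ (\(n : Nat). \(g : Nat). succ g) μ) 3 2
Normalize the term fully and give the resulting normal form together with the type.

normal form:
  5
inferred type:
  Nat
observation: normalization takes exactly 12 steps under the normal-order strategy.


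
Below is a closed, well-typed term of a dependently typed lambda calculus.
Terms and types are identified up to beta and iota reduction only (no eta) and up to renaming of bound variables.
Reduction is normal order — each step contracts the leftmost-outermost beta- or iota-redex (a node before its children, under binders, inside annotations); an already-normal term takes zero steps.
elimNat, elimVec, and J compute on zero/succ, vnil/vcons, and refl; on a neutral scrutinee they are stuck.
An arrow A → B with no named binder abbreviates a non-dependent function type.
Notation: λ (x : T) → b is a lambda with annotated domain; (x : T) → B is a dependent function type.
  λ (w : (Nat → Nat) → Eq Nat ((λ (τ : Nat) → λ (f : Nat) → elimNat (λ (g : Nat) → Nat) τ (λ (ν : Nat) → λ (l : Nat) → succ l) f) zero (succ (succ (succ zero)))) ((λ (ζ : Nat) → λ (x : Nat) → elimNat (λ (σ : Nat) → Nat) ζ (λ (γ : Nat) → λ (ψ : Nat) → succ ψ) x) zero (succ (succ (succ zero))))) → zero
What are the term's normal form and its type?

resulting normal form:
  λ (w : (Nat → Nat) → Eq Nat (succ (succ (succ zero))) (succ (succ (succ zero)))) → zero
the term's type:
  ((Nat → Nat) → Eq Nat (succ (succ (succ zero))) (succ (succ (succ zero)))) → Nat


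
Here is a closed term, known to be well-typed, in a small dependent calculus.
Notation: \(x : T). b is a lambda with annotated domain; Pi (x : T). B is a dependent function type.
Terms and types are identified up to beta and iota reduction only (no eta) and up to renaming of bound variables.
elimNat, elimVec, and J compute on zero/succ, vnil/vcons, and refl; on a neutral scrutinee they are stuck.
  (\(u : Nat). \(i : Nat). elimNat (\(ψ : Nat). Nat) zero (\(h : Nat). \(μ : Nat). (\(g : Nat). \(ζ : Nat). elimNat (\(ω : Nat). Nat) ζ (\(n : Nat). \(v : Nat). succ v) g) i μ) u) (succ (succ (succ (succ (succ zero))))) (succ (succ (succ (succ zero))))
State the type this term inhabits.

the term's type:
  Nat


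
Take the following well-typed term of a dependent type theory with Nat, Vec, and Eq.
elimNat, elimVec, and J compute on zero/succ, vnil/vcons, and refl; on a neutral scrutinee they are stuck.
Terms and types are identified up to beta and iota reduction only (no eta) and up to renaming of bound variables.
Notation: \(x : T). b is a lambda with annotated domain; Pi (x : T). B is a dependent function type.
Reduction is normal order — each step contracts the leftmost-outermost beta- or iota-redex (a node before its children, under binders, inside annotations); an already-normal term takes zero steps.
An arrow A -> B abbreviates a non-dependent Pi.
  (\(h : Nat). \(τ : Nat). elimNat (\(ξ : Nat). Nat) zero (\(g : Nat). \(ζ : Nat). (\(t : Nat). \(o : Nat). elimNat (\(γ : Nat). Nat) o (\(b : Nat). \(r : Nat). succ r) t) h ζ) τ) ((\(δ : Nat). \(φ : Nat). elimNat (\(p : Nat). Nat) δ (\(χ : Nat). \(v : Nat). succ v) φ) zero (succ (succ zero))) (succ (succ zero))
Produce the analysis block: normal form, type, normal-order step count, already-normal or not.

normal form:
  succ (succ (succ (succ zero)))
the term's type:
  Nat
normal-order step count: 45
already normal: no
first redex: a beta-redex


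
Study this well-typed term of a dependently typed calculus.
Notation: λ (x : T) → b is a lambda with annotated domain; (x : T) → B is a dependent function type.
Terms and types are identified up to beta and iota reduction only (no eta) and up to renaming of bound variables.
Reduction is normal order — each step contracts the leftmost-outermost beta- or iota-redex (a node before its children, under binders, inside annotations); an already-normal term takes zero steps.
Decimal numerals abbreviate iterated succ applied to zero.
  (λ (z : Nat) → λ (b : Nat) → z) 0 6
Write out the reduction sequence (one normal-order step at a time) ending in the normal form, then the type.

normal-order reduction sequence:
  (λ (z : Nat) → λ (b : Nat) → z) 0 6
  ~> (λ (z : Nat) → 0) 6
  ~> 0
the term's type:
  Nat


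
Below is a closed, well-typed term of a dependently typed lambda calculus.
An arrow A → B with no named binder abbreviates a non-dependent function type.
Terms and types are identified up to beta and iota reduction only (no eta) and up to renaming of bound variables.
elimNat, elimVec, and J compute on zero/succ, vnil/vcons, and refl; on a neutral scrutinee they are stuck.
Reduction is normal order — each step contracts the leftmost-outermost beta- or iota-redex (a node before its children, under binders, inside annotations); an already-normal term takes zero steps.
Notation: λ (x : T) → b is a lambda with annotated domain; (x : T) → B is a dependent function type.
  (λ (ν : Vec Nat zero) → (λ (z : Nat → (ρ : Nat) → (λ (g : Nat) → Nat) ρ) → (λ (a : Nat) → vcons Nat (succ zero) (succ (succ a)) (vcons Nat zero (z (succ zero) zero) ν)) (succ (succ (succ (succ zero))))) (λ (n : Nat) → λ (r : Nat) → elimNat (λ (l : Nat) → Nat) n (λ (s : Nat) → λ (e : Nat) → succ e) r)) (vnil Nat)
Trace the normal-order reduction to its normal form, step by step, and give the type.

reduction (normal order):
  (λ (ν : Vec Nat zero) → (λ (z : Nat → (ρ : Nat) → (λ (g : Nat) → Nat) ρ) → (λ (a : Nat) → vcons Nat (succ zero) (succ (succ a)) (vcons Nat zero (z (succ zero) zero) ν)) (succ (succ (succ (succ zero))))) (λ (n : Nat) → λ (r : Nat) → elimNat (λ (l : Nat) → Nat) n (λ (s : Nat) → λ (e : Nat) → succ e) r)) (vnil Nat)
  ~> (λ (ν : Nat → (z : Nat) → (λ (ρ : Nat) → Nat) z) → (λ (g : Nat) → vcons Nat (succ zero) (succ (succ g)) (vcons Nat zero (ν (succ zero) zero) (vnil Nat))) (succ (succ (succ (succ zero))))) (λ (a : Nat) → λ (n : Nat) → elimNat (λ (r : Nat) → Nat) a (λ (l : Nat) → λ (s : Nat) → succ s) n)
  ~> (λ (ν : Nat) → vcons Nat (succ zero) (succ (succ ν)) (vcons Nat zero ((λ (z : Nat) → λ (ρ : Nat) → elimNat (λ (g : Nat) → Nat) z (λ (a : Nat) → λ (n : Nat) → succ n) ρ) (succ zero) zero) (vnil Nat))) (succ (succ (succ (succ zero))))
  ~> vcons Nat (succ zero) (succ (succ (succ (succ (succ (succ zero)))))) (vcons Nat zero ((λ (ν : Nat) → λ (z : Nat) → elimNat (λ (ρ : Nat) → Nat) ν (λ (g : Nat) → λ (a : Nat) → succ a) z) (succ zero) zero) (vnil Nat))
  ~> vcons Nat (succ zero) (succ (succ (succ (succ (succ (succ zero)))))) (vcons Nat zero ((λ (ν : Nat) → elimNat (λ (z : Nat) → Nat) (succ zero) (λ (ρ : Nat) → λ (g : Nat) → succ g) ν) zero) (vnil Nat))
  ~> vcons Nat (succ zero) (succ (succ (succ (succ (succ (succ zero)))))) (vcons Nat zero (elimNat (λ (ν : Nat) → Nat) (succ zero) (λ (z : Nat) → λ (ρ : Nat) → succ ρ) zero) (vnil Nat))
  ~> vcons Nat (succ zero) (succ (succ (succ (succ (succ (succ zero)))))) (vcons Nat zero (succ zero) (vnil Nat))
type:
  Vec Nat (succ (succ zero))


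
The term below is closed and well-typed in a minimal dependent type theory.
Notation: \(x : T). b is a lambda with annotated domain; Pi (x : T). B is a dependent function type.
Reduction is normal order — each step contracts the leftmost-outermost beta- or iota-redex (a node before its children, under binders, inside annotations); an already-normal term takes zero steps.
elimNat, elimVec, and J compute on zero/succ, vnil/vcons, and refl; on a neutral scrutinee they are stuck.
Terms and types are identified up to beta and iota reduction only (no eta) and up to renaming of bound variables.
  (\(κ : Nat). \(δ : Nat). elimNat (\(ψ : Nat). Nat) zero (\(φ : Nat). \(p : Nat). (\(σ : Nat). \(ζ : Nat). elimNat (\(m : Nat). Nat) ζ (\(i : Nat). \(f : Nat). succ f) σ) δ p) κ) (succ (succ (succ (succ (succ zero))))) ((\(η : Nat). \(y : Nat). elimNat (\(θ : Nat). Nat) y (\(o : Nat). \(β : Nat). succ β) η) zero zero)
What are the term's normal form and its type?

normal form:
  zero
type:
  Nat
observation: reduction starts at a beta-redex, and 48 normal-order steps reach the normal form.


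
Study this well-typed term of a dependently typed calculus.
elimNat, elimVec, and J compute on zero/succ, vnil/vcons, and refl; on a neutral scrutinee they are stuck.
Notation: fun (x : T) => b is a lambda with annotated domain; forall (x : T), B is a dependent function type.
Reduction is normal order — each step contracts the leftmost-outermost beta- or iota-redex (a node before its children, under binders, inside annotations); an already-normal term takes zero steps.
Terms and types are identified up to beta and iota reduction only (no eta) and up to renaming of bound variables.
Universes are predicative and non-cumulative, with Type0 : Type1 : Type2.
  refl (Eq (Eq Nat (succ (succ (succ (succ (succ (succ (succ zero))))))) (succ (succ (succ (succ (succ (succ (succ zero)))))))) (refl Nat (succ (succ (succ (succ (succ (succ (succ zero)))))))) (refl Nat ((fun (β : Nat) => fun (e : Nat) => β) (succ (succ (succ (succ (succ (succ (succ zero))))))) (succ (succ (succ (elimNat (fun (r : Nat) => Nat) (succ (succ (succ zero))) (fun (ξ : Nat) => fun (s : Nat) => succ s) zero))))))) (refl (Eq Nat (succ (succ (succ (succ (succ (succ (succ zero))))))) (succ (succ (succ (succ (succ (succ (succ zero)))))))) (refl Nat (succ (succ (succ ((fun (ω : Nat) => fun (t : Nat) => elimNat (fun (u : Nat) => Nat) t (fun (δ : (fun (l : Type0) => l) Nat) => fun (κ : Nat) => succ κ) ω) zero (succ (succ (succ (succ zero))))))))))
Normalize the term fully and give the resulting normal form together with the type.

reduced normal form:
  refl (Eq (Eq Nat (succ (succ (succ (succ (succ (succ (succ zero))))))) (succ (succ (succ (succ (succ (succ (succ zero)))))))) (refl Nat (succ (succ (succ (succ (succ (succ (succ zero)))))))) (refl Nat (succ (succ (succ (succ (succ (succ (succ zero))))))))) (refl (Eq Nat (succ (succ (succ (succ (succ (succ (succ zero))))))) (succ (succ (succ (succ (succ (succ (succ zero)))))))) (refl Nat (succ (succ (succ (succ (succ (succ (succ zero)))))))))
the term's type:
  Eq (Eq (Eq Nat (succ (succ (succ (succ (succ (succ (succ zero))))))) (succ (succ (succ (succ (succ (succ (succ zero)))))))) (refl Nat (succ (succ (succ (succ (succ (succ (succ zero)))))))) (refl Nat (succ (succ (succ (succ (succ (succ (succ zero))))))))) (refl (Eq Nat (succ (succ (succ (succ (succ (succ (succ zero))))))) (succ (succ (succ (succ (succ (succ (succ zero)))))))) (refl Nat (succ (succ (succ (succ (succ (succ (succ zero))))))))) (refl (Eq Nat (succ (succ (succ (succ (succ (succ (succ zero))))))) (succ (succ (succ (succ (succ (succ (succ zero)))))))) (refl Nat (succ (succ (succ (succ (succ (succ (succ zero)))))))))
observation: 5 normal-order steps normalize the term, beginning with a beta-redex.


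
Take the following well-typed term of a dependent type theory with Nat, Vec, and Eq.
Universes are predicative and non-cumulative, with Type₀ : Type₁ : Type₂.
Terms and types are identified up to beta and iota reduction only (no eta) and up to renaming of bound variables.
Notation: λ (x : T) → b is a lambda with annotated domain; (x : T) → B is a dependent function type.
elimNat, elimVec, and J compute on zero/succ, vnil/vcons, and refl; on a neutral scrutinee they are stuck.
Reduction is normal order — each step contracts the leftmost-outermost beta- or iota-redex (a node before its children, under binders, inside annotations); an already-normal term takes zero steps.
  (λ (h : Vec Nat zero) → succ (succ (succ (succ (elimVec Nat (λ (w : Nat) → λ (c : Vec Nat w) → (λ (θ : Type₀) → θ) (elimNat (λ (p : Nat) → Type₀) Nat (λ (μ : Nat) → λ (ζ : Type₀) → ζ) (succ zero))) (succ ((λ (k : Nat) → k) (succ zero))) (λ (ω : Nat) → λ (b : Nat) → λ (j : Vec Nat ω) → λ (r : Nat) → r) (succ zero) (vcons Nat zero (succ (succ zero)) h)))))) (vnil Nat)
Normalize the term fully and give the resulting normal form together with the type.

resulting normal form:
  succ (succ (succ (succ (succ (succ zero)))))
inferred type:
  Nat
observation: reduction starts at a beta-redex, and 8 normal-order steps reach the normal form.


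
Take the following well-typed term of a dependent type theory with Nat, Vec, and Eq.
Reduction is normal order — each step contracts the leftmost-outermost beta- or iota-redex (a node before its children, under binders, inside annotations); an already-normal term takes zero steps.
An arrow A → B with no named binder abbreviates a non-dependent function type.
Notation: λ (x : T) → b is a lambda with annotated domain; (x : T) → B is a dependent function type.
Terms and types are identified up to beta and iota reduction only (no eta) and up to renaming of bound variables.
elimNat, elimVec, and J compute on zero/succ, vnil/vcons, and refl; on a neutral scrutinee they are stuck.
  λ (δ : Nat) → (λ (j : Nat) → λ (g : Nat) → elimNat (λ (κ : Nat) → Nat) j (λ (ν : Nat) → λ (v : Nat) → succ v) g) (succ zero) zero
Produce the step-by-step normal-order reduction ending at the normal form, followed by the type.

normal-order reduction:
  λ (δ : Nat) → (λ (j : Nat) → λ (g : Nat) → elimNat (λ (κ : Nat) → Nat) j (λ (ν : Nat) → λ (v : Nat) → succ v) g) (succ zero) zero
  ~> λ (δ : Nat) → (λ (j : Nat) → elimNat (λ (g : Nat) → Nat) (succ zero) (λ (κ : Nat) → λ (ν : Nat) → succ ν) j) zero
  ~> λ (δ : Nat) → elimNat (λ (j : Nat) → Nat) (succ zero) (λ (g : Nat) → λ (κ : Nat) → succ κ) zero
  ~> λ (δ : Nat) → succ zero
type:
  Nat → Nat


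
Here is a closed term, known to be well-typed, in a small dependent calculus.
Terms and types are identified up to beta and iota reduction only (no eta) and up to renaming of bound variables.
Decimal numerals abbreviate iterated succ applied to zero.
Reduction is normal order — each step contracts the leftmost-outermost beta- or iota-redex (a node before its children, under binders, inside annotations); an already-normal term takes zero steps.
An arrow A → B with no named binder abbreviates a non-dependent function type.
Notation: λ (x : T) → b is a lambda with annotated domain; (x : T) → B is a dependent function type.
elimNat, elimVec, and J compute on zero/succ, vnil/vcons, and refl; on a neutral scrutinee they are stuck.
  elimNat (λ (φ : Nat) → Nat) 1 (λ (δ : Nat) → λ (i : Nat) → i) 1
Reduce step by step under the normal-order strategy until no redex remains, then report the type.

reduction (normal order):
  elimNat (λ (φ : Nat) → Nat) 1 (λ (δ : Nat) → λ (i : Nat) → i) 1
  ~> (λ (φ : Nat) → λ (δ : Nat) → δ) 0 (elimNat (λ (i : Nat) → Nat) 1 (λ (h : Nat) → λ (z : Nat) → z) 0)
  ~> (λ (φ : Nat) → φ) (elimNat (λ (δ : Nat) → Nat) 1 (λ (i : Nat) → λ (h : Nat) → h) 0)
  ~> elimNat (λ (φ : Nat) → Nat) 1 (λ (δ : Nat) → λ (i : Nat) → i) 0
  ~> 1
the term's type:
  Nat


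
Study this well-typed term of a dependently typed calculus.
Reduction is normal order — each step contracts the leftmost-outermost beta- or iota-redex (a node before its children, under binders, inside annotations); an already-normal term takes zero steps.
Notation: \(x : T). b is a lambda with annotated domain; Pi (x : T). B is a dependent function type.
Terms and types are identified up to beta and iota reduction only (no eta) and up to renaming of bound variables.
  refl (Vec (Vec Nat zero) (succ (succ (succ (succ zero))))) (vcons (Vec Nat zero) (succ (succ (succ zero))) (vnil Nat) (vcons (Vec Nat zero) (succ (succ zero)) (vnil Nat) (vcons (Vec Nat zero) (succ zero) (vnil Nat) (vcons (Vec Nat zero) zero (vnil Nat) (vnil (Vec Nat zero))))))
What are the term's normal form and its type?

normal form:
  refl (Vec (Vec Nat zero) (succ (succ (succ (succ zero))))) (vcons (Vec Nat zero) (succ (succ (succ zero))) (vnil Nat) (vcons (Vec Nat zero) (succ (succ zero)) (vnil Nat) (vcons (Vec Nat zero) (succ zero) (vnil Nat) (vcons (Vec Nat zero) zero (vnil Nat) (vnil (Vec Nat zero))))))
type:
  Eq (Vec (Vec Nat zero) (succ (succ (succ (succ zero))))) (vcons (Vec Nat zero) (succ (succ (succ zero))) (vnil Nat) (vcons (Vec Nat zero) (succ (succ zero)) (vnil Nat) (vcons (Vec Nat zero) (succ zero) (vnil Nat) (vcons (Vec Nat zero) zero (vnil Nat) (vnil (Vec Nat zero)))))) (vcons (Vec Nat zero) (succ (succ (succ zero))) (vnil Nat) (vcons (Vec Nat zero) (succ (succ zero)) (vnil Nat) (vcons (Vec Nat zero) (succ zero) (vnil Nat) (vcons (Vec Nat zero) zero (vnil Nat) (vnil (Vec Nat zero))))))
observation: the term is already in normal form.


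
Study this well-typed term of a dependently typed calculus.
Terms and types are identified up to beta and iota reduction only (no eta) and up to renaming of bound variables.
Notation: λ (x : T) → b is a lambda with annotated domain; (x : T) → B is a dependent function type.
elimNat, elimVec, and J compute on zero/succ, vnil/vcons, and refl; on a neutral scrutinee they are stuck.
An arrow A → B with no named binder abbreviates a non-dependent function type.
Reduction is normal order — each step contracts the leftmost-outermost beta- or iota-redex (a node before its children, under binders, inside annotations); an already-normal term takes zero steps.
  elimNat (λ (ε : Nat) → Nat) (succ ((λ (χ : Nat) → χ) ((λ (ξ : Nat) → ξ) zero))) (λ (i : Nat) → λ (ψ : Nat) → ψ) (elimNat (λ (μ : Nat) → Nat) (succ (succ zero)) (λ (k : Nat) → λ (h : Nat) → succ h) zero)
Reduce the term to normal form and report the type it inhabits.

normal form:
  succ zero
inferred type:
  Nat
observation: contracting a beta-redex first, the term normalizes in 10 steps.


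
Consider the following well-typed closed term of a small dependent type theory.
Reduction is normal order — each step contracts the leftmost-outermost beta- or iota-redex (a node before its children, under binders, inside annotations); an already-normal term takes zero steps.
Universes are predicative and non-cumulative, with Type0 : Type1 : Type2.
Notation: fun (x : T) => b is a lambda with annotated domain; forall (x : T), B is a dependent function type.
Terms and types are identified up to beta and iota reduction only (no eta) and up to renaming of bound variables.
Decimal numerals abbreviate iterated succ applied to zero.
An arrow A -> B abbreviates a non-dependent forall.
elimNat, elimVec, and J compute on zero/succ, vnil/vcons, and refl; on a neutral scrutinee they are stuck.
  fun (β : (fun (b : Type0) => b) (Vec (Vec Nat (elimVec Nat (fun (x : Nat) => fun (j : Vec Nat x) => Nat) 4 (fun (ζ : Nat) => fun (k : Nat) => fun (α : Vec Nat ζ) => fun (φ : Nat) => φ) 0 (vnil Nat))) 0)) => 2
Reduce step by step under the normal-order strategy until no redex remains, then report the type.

reduction (normal order):
  fun (β : (fun (b : Type0) => b) (Vec (Vec Nat (elimVec Nat (fun (x : Nat) => fun (j : Vec Nat x) => Nat) 4 (fun (ζ : Nat) => fun (k : Nat) => fun (α : Vec Nat ζ) => fun (φ : Nat) => φ) 0 (vnil Nat))) 0)) => 2
  ~> fun (β : Vec (Vec Nat (elimVec Nat (fun (b : Nat) => fun (x : Vec Nat b) => Nat) 4 (fun (j : Nat) => fun (ζ : Nat) => fun (k : Vec Nat j) => fun (α : Nat) => α) 0 (vnil Nat))) 0) => 2
  ~> fun (β : Vec (Vec Nat 4) 0) => 2
the term's type:
  Vec (Vec Nat 4) 0 -> Nat


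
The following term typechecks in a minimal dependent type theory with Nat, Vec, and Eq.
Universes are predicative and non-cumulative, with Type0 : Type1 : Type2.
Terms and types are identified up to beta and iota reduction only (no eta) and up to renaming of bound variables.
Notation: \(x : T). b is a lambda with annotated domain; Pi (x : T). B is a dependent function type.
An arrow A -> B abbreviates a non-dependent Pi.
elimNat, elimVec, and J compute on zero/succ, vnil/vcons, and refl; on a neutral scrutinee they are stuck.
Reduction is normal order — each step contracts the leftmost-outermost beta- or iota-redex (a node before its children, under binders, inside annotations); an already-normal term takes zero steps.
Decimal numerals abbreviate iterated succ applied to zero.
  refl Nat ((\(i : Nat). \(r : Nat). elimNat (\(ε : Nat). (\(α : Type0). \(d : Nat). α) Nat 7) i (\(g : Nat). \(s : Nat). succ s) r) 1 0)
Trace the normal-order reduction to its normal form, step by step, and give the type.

normal-order reduction:
  refl Nat ((\(i : Nat). \(r : Nat). elimNat (\(ε : Nat). (\(α : Type0). \(d : Nat). α) Nat 7) i (\(g : Nat). \(s : Nat). succ s) r) 1 0)
  ~> refl Nat ((\(i : Nat). elimNat (\(r : Nat). (\(ε : Type0). \(α : Nat). ε) Nat 7) 1 (\(d : Nat). \(g : Nat). succ g) i) 0)
  ~> refl Nat (elimNat (\(i : Nat). (\(r : Type0). \(ε : Nat). r) Nat 7) 1 (\(α : Nat). \(d : Nat). succ d) 0)
  ~> refl Nat 1
inferred type:
  Eq Nat 1 1


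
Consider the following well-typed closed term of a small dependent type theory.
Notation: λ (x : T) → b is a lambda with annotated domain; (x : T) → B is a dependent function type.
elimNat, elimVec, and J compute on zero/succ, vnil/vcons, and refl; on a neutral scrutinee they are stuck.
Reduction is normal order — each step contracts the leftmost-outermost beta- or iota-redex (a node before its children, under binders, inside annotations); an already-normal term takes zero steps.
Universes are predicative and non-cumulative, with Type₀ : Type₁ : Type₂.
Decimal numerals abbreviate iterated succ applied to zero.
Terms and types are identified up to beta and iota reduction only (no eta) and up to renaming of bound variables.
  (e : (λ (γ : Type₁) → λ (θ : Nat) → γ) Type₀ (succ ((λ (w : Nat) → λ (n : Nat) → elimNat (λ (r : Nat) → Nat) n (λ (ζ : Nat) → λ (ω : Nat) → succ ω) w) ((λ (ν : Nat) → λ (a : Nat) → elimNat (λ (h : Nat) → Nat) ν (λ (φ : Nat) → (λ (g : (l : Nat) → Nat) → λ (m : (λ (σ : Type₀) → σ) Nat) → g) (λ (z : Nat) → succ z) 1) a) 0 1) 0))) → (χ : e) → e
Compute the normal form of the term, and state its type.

normal form:
  (e : Type₀) → (γ : e) → e
the term's type:
  Type₁
observation: 2 normal-order steps separate the term from its normal form.


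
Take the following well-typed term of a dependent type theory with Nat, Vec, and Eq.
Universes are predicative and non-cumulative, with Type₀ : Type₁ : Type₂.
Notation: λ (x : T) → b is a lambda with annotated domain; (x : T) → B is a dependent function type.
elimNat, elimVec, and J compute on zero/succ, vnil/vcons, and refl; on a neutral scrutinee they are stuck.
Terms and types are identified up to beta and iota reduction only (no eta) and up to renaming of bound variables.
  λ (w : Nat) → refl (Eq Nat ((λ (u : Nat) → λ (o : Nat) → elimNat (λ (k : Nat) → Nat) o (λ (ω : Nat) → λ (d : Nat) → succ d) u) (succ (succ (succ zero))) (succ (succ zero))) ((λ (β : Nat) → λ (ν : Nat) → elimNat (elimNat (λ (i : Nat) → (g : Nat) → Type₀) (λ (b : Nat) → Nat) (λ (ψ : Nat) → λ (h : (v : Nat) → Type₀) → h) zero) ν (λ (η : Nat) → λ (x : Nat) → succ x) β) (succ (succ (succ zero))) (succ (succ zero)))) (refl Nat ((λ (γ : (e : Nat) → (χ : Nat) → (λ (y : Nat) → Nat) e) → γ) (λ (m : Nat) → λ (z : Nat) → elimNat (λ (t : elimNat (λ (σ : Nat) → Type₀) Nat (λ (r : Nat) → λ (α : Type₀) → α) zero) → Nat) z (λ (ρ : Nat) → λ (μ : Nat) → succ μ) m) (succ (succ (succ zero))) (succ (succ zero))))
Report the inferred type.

the term's type:
  (w : Nat) → Eq (Eq Nat (succ (succ (succ (succ (succ zero))))) (succ (succ (succ (succ (succ zero)))))) (refl Nat (succ (succ (succ (succ (succ zero)))))) (refl Nat (succ (succ (succ (succ (succ zero))))))


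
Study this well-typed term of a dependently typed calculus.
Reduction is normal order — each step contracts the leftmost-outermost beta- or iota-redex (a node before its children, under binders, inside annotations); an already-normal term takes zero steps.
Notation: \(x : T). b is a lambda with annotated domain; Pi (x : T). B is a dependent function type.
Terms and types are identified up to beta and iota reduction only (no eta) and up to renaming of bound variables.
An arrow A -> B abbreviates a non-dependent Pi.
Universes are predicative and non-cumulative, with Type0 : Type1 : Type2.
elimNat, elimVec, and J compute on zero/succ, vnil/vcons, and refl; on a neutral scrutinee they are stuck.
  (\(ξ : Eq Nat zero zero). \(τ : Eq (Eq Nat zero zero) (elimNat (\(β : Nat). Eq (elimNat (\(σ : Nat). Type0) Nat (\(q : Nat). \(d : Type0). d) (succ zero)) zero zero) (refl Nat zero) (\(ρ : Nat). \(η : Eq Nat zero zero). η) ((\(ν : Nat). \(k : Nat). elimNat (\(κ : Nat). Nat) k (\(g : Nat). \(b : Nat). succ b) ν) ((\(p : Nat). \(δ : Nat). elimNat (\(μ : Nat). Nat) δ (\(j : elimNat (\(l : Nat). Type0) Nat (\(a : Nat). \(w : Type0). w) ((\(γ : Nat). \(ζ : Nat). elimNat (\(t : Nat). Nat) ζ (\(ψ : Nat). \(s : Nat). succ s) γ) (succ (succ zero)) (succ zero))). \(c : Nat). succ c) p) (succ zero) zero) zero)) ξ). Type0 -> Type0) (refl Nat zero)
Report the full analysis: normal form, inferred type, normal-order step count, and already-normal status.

resulting normal form:
  \(ξ : Eq (Eq Nat zero zero) (refl Nat zero) (refl Nat zero)). Type0 -> Type0
the term's type:
  Eq (Eq Nat zero zero) (refl Nat zero) (refl Nat zero) -> Type1
normal-order step count: 21
already normal: no
first contracted redex: a beta-redex


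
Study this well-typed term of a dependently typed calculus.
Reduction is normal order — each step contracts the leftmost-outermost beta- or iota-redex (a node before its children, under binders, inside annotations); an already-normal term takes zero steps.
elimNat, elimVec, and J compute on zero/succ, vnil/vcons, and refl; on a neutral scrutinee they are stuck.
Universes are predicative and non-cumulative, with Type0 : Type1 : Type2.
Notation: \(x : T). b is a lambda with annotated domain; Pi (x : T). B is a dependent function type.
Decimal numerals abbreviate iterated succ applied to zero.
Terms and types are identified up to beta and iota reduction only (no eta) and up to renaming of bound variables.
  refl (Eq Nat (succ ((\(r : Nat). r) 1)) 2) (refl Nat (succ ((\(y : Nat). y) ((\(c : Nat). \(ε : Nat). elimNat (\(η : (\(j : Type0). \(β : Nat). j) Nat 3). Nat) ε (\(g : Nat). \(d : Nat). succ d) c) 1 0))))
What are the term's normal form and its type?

reduced normal form:
  refl (Eq Nat 2 2) (refl Nat 2)
type:
  Eq (Eq Nat 2 2) (refl Nat 2) (refl Nat 2)
observation: 8 normal-order steps separate the term from its normal form.


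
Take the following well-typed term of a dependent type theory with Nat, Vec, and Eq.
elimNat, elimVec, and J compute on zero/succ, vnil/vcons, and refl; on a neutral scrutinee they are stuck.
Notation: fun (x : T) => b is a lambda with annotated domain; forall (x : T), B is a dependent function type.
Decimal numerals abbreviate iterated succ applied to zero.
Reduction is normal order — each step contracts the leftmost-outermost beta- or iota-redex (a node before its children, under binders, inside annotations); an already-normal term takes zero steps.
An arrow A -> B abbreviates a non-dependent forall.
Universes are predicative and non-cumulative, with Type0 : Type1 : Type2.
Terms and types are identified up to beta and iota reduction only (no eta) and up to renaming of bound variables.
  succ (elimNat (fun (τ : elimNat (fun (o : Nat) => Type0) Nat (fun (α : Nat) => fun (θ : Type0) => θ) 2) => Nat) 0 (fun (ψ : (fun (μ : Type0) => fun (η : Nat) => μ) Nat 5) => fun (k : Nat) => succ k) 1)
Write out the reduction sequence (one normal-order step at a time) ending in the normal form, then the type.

normal-order reduction sequence:
  succ (elimNat (fun (τ : elimNat (fun (o : Nat) => Type0) Nat (fun (α : Nat) => fun (θ : Type0) => θ) 2) => Nat) 0 (fun (ψ : (fun (μ : Type0) => fun (η : Nat) => μ) Nat 5) => fun (k : Nat) => succ k) 1)
  ~> succ ((fun (τ : (fun (o : Type0) => fun (α : Nat) => o) Nat 5) => fun (θ : Nat) => succ θ) 0 (elimNat (fun (ψ : elimNat (fun (μ : Nat) => Type0) Nat (fun (η : Nat) => fun (k : Type0) => k) 2) => Nat) 0 (fun (ξ : (fun (β : Type0) => fun (t : Nat) => β) Nat 5) => fun (i : Nat) => succ i) 0))
  ~> succ ((fun (τ : Nat) => succ τ) (elimNat (fun (o : elimNat (fun (α : Nat) => Type0) Nat (fun (θ : Nat) => fun (ψ : Type0) => ψ) 2) => Nat) 0 (fun (μ : (fun (η : Type0) => fun (k : Nat) => η) Nat 5) => fun (ξ : Nat) => succ ξ) 0))
  ~> succ (succ (elimNat (fun (τ : elimNat (fun (o : Nat) => Type0) Nat (fun (α : Nat) => fun (θ : Type0) => θ) 2) => Nat) 0 (fun (ψ : (fun (μ : Type0) => fun (η : Nat) => μ) Nat 5) => fun (k : Nat) => succ k) 0))
  ~> 2
inferred type:
  Nat


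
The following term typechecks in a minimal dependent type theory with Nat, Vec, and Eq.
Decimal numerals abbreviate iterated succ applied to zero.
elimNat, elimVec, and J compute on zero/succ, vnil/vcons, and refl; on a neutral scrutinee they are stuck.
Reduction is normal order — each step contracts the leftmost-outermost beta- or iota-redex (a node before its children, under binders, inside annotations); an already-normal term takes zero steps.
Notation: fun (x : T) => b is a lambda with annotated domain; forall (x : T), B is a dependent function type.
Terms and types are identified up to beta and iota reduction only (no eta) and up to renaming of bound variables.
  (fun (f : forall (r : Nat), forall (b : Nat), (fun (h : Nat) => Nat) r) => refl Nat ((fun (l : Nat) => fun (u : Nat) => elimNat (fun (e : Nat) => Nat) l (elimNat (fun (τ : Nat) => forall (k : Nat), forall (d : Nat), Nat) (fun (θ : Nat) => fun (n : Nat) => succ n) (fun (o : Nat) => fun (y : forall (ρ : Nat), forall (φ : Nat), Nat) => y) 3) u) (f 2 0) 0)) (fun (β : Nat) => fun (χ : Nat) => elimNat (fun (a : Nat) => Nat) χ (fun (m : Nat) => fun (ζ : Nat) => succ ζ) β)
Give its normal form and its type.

resulting normal form:
  refl Nat 2
the term's type:
  Eq Nat 2 2


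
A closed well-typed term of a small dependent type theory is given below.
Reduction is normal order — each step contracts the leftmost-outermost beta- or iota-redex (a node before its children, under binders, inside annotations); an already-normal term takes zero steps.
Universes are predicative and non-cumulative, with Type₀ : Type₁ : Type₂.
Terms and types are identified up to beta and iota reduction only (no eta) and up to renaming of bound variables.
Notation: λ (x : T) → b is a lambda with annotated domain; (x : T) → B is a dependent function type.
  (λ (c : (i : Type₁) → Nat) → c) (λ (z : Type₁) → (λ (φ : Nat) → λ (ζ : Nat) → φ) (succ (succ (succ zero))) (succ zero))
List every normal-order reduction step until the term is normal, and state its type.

normal-order reduction:
  (λ (c : (i : Type₁) → Nat) → c) (λ (z : Type₁) → (λ (φ : Nat) → λ (ζ : Nat) → φ) (succ (succ (succ zero))) (succ zero))
  ~> λ (c : Type₁) → (λ (i : Nat) → λ (z : Nat) → i) (succ (succ (succ zero))) (succ zero)
  ~> λ (c : Type₁) → (λ (i : Nat) → succ (succ (succ zero))) (succ zero)
  ~> λ (c : Type₁) → succ (succ (succ zero))
type:
  (c : Type₁) → Nat


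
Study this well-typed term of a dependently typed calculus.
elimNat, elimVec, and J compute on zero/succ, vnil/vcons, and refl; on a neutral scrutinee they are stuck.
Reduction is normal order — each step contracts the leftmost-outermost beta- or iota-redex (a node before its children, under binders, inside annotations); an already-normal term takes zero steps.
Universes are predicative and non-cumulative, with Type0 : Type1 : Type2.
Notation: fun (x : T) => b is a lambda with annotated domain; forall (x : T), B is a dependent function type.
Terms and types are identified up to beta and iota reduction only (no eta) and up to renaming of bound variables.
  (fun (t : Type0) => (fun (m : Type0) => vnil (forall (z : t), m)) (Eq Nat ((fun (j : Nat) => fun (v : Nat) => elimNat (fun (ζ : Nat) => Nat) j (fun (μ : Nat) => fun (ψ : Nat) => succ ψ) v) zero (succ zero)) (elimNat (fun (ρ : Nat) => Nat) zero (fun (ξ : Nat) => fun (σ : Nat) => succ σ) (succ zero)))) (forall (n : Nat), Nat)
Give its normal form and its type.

reduced normal form:
  vnil (forall (t : forall (m : Nat), Nat), Eq Nat (succ zero) (succ zero))
the term's type:
  Vec (forall (t : forall (m : Nat), Nat), Eq Nat (succ zero) (succ zero)) zero
observation: the first redex contracted is a beta-redex; the normal form is reached in 12 normal-order steps.


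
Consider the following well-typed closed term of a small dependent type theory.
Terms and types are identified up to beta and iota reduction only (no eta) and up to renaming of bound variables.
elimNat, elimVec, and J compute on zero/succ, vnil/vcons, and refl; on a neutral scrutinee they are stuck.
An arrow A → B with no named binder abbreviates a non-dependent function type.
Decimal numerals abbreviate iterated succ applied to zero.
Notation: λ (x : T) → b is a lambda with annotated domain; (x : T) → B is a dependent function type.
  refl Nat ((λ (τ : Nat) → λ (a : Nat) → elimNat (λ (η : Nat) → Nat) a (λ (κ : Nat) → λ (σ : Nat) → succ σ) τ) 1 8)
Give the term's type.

the term's type:
  Eq Nat 9 9


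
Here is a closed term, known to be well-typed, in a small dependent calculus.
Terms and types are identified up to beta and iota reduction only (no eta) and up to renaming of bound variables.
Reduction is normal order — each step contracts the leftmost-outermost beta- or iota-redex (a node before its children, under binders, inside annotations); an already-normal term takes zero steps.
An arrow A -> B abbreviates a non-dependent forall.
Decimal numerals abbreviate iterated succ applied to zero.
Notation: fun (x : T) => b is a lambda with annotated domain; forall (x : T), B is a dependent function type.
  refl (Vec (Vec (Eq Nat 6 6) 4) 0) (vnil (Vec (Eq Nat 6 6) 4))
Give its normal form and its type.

resulting normal form:
  refl (Vec (Vec (Eq Nat 6 6) 4) 0) (vnil (Vec (Eq Nat 6 6) 4))
type:
  Eq (Vec (Vec (Eq Nat 6 6) 4) 0) (vnil (Vec (Eq Nat 6 6) 4)) (vnil (Vec (Eq Nat 6 6) 4))


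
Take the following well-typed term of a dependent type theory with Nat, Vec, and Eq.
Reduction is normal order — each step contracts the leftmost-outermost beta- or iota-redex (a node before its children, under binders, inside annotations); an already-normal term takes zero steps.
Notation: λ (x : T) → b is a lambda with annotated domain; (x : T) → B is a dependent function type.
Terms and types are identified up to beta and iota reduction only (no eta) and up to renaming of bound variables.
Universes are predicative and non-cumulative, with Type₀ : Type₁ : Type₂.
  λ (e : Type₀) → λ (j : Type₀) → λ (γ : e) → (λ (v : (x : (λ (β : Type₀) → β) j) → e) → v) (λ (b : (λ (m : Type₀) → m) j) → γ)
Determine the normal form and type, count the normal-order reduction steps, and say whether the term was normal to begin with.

reduced normal form:
  λ (e : Type₀) → λ (j : Type₀) → λ (γ : e) → λ (v : j) → γ
the term's type:
  (e : Type₀) → (j : Type₀) → (γ : e) → (v : j) → e
normal-order step count: 2
started in normal form: no
first redex: a beta-redex


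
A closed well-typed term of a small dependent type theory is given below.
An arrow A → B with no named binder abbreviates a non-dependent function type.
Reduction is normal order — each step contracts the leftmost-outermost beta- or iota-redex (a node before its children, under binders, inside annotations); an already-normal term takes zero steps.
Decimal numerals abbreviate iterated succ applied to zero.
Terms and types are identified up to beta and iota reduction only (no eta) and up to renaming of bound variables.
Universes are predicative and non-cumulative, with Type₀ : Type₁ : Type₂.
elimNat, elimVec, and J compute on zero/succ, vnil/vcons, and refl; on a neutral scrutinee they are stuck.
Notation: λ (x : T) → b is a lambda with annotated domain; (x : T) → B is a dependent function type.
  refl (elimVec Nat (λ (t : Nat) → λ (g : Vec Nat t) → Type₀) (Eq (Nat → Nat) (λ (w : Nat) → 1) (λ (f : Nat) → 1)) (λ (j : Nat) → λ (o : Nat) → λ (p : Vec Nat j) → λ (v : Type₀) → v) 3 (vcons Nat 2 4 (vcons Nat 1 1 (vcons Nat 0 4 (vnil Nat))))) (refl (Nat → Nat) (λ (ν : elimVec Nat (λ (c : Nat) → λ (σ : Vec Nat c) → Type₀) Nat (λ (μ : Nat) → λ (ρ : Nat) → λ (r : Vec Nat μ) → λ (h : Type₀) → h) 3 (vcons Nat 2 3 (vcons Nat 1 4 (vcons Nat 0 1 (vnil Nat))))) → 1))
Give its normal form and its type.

normal form:
  refl (Eq (Nat → Nat) (λ (t : Nat) → 1) (λ (g : Nat) → 1)) (refl (Nat → Nat) (λ (w : Nat) → 1))
type:
  Eq (Eq (Nat → Nat) (λ (t : Nat) → 1) (λ (g : Nat) → 1)) (refl (Nat → Nat) (λ (w : Nat) → 1)) (refl (Nat → Nat) (λ (f : Nat) → 1))
observation: reduction starts at an elimVec iota-redex, and 32 normal-order steps reach the normal form.


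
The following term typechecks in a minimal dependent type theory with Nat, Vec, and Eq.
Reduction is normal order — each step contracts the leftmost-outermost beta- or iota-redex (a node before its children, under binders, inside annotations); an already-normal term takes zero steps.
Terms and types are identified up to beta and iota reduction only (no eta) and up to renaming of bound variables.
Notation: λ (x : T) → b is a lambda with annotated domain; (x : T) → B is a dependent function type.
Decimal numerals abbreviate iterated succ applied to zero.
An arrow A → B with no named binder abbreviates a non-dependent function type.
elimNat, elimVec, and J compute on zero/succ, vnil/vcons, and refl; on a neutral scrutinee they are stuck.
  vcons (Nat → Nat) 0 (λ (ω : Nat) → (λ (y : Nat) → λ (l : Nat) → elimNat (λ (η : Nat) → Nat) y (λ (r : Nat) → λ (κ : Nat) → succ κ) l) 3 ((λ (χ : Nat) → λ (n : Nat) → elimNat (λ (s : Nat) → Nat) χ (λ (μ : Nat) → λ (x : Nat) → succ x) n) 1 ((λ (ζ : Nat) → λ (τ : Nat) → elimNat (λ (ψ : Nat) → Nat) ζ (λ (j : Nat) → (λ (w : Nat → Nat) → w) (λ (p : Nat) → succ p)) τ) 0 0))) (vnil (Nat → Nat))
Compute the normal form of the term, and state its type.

reduced normal form:
  vcons (Nat → Nat) 0 (λ (ω : Nat) → 4) (vnil (Nat → Nat))
inferred type:
  Vec (Nat → Nat) 1
observation: the term reaches its normal form after 12 normal-order steps.
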